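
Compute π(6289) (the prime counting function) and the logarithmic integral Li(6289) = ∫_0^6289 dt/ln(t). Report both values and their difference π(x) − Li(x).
π(6289) = 818;  Li(6289) ≈ 833.54;  π(x) − Li(x) ≈ -15.54.

Direct count of primes ≤ 6289 gives π(6289) = 818. Numerical evaluation of the logarithmic integral gives Li(6289) ≈ 833.54. The difference π(x) − Li(x) ≈ -15.54 is typically negative for small/moderate x (Li(x) overestimates), though Littlewood's theorem shows this sign changes infinitely often.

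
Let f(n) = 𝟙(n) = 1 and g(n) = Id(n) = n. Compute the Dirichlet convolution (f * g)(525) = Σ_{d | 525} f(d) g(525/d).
(𝟙 * Id)(525) = 992

Divisors of 525: [1, 3, 5, 7, 15, 21, 25, 35, 75, 105, 175, 525]. For each d | 525:
  d = 1: 𝟙(1) · Id(525/1) = 1 · 525 = 525
  d = 3: 𝟙(3) · Id(525/3) = 1 · 175 = 175
  d = 5: 𝟙(5) · Id(525/5) = 1 · 105 = 105
  d = 7: 𝟙(7) · Id(525/7) = 1 · 75 = 75
  d = 15: 𝟙(15) · Id(525/15) = 1 · 35 = 35
  d = 21: 𝟙(21) · Id(525/21) = 1 · 25 = 25
  d = 25: 𝟙(25) · Id(525/25) = 1 · 21 = 21
  d = 35: 𝟙(35) · Id(525/35) = 1 · 15 = 15
  d = 75: 𝟙(75) · Id(525/75) = 1 · 7 = 7
  d = 105: 𝟙(105) · Id(525/105) = 1 · 5 = 5
  d = 175: 𝟙(175) · Id(525/175) = 1 · 3 = 3
  d = 525: 𝟙(525) · Id(525/525) = 1 · 1 = 1
Summing: (𝟙 * Id)(525) = 525 + 175 + 105 + 75 + 35 + 25 + 21 + 15 + 7 + 5 + 3 + 1 = 992.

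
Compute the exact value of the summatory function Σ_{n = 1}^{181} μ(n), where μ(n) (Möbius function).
Σ_{n ≤ 181} μ(n) = -4

Compute μ(n) for each 1 ≤ n ≤ 181: μ(1) = 1, μ(2) = -1, μ(3) = -1, μ(4) = 0, μ(5) = -1, μ(6) = 1, μ(7) = -1, μ(8) = 0, μ(9) = 0, μ(10) = 1, μ(11) = -1, μ(12) = 0, μ(13) = -1, μ(14) = 1, μ(15) = 1, μ(16) = 0, μ(17) = -1, μ(18) = 0, μ(19) = -1, μ(20) = 0, μ(21) = 1, μ(22) = 1, μ(23) = -1, μ(24) = 0, μ(25) = 0, μ(26) = 1, μ(27) = 0, μ(28) = 0, μ(29) = -1, μ(30) = -1, μ(31) = -1, μ(32) = 0, μ(33) = 1, μ(34) = 1, μ(35) = 1, μ(36) = 0, μ(37) = -1, μ(38) = 1, μ(39) = 1, μ(40) = 0, μ(41) = -1, μ(42) = -1, μ(43) = -1, μ(44) = 0, μ(45) = 0, μ(46) = 1, μ(47) = -1, μ(48) = 0, μ(49) = 0, μ(50) = 0, μ(51) = 1, μ(52) = 0, μ(53) = -1, μ(54) = 0, μ(55) = 1, μ(56) = 0, μ(57) = 1, μ(58) = 1, μ(59) = -1, μ(60) = 0, μ(61) = -1, μ(62) = 1, μ(63) = 0, μ(64) = 0, μ(65) = 1, μ(66) = -1, μ(67) = -1, μ(68) = 0, μ(69) = 1, μ(70) = -1, μ(71) = -1, μ(72) = 0, μ(73) = -1, μ(74) = 1, μ(75) = 0, μ(76) = 0, μ(77) = 1, μ(78) = -1, μ(79) = -1, μ(80) = 0, μ(81) = 0, μ(82) = 1, μ(83) = -1, μ(84) = 0, μ(85) = 1, μ(86) = 1, μ(87) = 1, μ(88) = 0, μ(89) = -1, μ(90) = 0, μ(91) = 1, μ(92) = 0, μ(93) = 1, μ(94) = 1, μ(95) = 1, μ(96) = 0, μ(97) = -1, μ(98) = 0, μ(99) = 0, μ(100) = 0, μ(101) = -1, μ(102) = -1, μ(103) = -1, μ(104) = 0, μ(105) = -1, μ(106) = 1, μ(107) = -1, μ(108) = 0, μ(109) = -1, μ(110) = -1, μ(111) = 1, μ(112) = 0, μ(113) = -1, μ(114) = -1, μ(115) = 1, μ(116) = 0, μ(117) = 0, μ(118) = 1, μ(119) = 1, μ(120) = 0, μ(121) = 0, μ(122) = 1, μ(123) = 1, μ(124) = 0, μ(125) = 0, μ(126) = 0, μ(127) = -1, μ(128) = 0, μ(129) = 1, μ(130) = -1, μ(131) = -1, μ(132) = 0, μ(133) = 1, μ(134) = 1, μ(135) = 0, μ(136) = 0, μ(137) = -1, μ(138) = -1, μ(139) = -1, μ(140) = 0, μ(141) = 1, μ(142) = 1, μ(143) = 1, μ(144) = 0, μ(145) = 1, μ(146) = 1, μ(147) = 0, μ(148) = 0, μ(149) = -1, μ(150) = 0, μ(151) = -1, μ(152) = 0, μ(153) = 0, μ(154) = -1, μ(155) = 1, μ(156) = 0, μ(157) = -1, μ(158) = 1, μ(159) = 1, μ(160) = 0, μ(161) = 1, μ(162) = 0, μ(163) = -1, μ(164) = 0, μ(165) = -1, μ(166) = 1, μ(167) = -1, μ(168) = 0, μ(169) = 0, μ(170) = -1, μ(171) = 0, μ(172) = 0, μ(173) = -1, μ(174) = -1, μ(175) = 0, μ(176) = 0, μ(177) = 1, μ(178) = 1, μ(179) = -1, μ(180) = 0, μ(181) = -1. Summing all 181 values: -4. (Mertens function M(x) = Σ_{n ≤ x} μ(n); on average M(x) should be small (PNT ⟺ M(x) = o(x)).)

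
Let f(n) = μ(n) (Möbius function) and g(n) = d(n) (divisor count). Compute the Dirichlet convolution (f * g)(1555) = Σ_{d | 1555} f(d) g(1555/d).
(μ * d)(1555) = 1

Divisors of 1555: [1, 5, 311, 1555]. For each d | 1555:
  d = 1: μ(1) · d(1555/1) = 1 · 4 = 4
  d = 5: μ(5) · d(1555/5) = -1 · 2 = -2
  d = 311: μ(311) · d(1555/311) = -1 · 2 = -2
  d = 1555: μ(1555) · d(1555/1555) = 1 · 1 = 1
Summing: (μ * d)(1555) = 4 + -2 + -2 + 1 = 1.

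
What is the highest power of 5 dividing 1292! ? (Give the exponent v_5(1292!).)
v_5(1292!) = 321

Legendre's formula: v_p(n!) = Σ_{k ≥ 1} ⌊n / p^k⌋. For p = 5, n = 1292, the terms are:
  ⌊1292/5^1⌋ = ⌊1292/5⌋ = 258
  ⌊1292/5^2⌋ = ⌊1292/25⌋ = 51
  ⌊1292/5^3⌋ = ⌊1292/125⌋ = 10
  ⌊1292/5^4⌋ = ⌊1292/625⌋ = 2
(the next term ⌊1292/5^5⌋ = 0, terminating the sum). Summing: v_5(1292!) = 258 + 51 + 10 + 2 = 321.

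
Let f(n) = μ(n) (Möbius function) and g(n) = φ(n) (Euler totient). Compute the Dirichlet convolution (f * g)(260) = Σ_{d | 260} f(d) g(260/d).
(μ * φ)(260) = 33

Divisors of 260: [1, 2, 4, 5, 10, 13, 20, 26, 52, 65, 130, 260]. For each d | 260:
  d = 1: μ(1) · φ(260/1) = 1 · 96 = 96
  d = 2: μ(2) · φ(260/2) = -1 · 48 = -48
  d = 4: μ(4) · φ(260/4) = 0 · 48 = 0
  d = 5: μ(5) · φ(260/5) = -1 · 24 = -24
  d = 10: μ(10) · φ(260/10) = 1 · 12 = 12
  d = 13: μ(13) · φ(260/13) = -1 · 8 = -8
  d = 20: μ(20) · φ(260/20) = 0 · 12 = 0
  d = 26: μ(26) · φ(260/26) = 1 · 4 = 4
  d = 52: μ(52) · φ(260/52) = 0 · 4 = 0
  d = 65: μ(65) · φ(260/65) = 1 · 2 = 2
  d = 130: μ(130) · φ(260/130) = -1 · 1 = -1
  d = 260: μ(260) · φ(260/260) = 0 · 1 = 0
Summing: (μ * φ)(260) = 96 + -48 + 0 + -24 + 12 + -8 + 0 + 4 + 0 + 2 + -1 + 0 = 33.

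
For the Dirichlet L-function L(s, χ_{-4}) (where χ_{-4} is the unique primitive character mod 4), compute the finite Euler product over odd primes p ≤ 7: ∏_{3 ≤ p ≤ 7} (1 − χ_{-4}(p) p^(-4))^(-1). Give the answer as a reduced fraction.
∏ = 40516875/40968512

The odd primes p ≤ 7 are [3, 5, 7]. For each, χ(p) = 1 if p ≡ 1 mod 4, χ(p) = −1 if p ≡ 3 mod 4. Taking (1 − χ(p)/p^4)^(-1) = p^4/(p^4 − χ(p)): (1 − (-1)/3^4)^(-1) · (1 − (1)/5^4)^(-1) · (1 − (-1)/7^4)^(-1) = 40516875/40968512.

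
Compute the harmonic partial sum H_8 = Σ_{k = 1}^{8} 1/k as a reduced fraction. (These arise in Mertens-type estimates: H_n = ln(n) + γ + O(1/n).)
H_8 = 761/280

Direct summation: H_8 = 1 + 1/2 + ... + 1/8. The least common denominator is lcm(1, ..., 8) = 840; over this denominator the numerator is 840 + 420 + 280 + 210 + 168 + 140 + 120 + 105 = 2283, so H_8 = 2283/840; reducing by gcd(2283, 840) = 3 gives 761/280 ≈ 2.71786. (The PNT-adjacent estimate ln(8) + γ ≈ 2.65666 matches within O(1/n).)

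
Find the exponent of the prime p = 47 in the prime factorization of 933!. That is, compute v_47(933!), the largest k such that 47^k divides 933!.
v_47(933!) = 19

Legendre's formula: v_p(n!) = Σ_{k ≥ 1} ⌊n / p^k⌋. For p = 47, n = 933, the terms are:
  ⌊933/47^1⌋ = ⌊933/47⌋ = 19
(the next term ⌊933/47^2⌋ = 0, terminating the sum). Summing: v_47(933!) = 19 = 19.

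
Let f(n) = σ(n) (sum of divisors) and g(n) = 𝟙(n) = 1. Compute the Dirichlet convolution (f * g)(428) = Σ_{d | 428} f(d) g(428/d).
(σ * 𝟙)(428) = 1199

Divisors of 428: [1, 2, 4, 107, 214, 428]. For each d | 428:
  d = 1: σ(1) · 𝟙(428/1) = 1 · 1 = 1
  d = 2: σ(2) · 𝟙(428/2) = 3 · 1 = 3
  d = 4: σ(4) · 𝟙(428/4) = 7 · 1 = 7
  d = 107: σ(107) · 𝟙(428/107) = 108 · 1 = 108
  d = 214: σ(214) · 𝟙(428/214) = 324 · 1 = 324
  d = 428: σ(428) · 𝟙(428/428) = 756 · 1 = 756
Summing: (σ * 𝟙)(428) = 1 + 3 + 7 + 108 + 324 + 756 = 1199.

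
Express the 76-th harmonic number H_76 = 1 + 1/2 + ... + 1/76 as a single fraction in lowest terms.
H_76 = 672559662384108370412072783887333/136851726813476721146087646859200

Direct summation: H_76 = 1 + 1/2 + ... + 1/76. The least common denominator is lcm(1, ..., 76) = 410555180440430163438262940577600; over this denominator the numerator is 410555180440430163438262940577600 + 205277590220215081719131470288800 + 136851726813476721146087646859200 + 102638795110107540859565735144400 + 82111036088086032687652588115520 + 68425863406738360573043823429600 + 58650740062918594776894705796800 + 51319397555053770429782867572200 + 45617242271158907048695882286400 + 41055518044043016343826294057760 + 37323198221857287585296630961600 + 34212931703369180286521911714800 + 31581167726186935649097149275200 + 29325370031459297388447352898400 + 27370345362695344229217529371840 + 25659698777526885214891433786100 + 24150304731790009614015467092800 + 22808621135579453524347941143200 + 21608167391601587549382260030400 + 20527759022021508171913147028880 + 19550246687639531592298235265600 + 18661599110928643792648315480800 + 17850225236540441888620127851200 + 17106465851684590143260955857400 + 16422207217617206537530517623104 + 15790583863093467824548574637600 + 15205747423719635682898627428800 + 14662685015729648694223676449200 + 14157075187601040118560791054400 + 13685172681347672114608764685920 + 13243715498078392368976223889600 + 12829849388763442607445716893050 + 12441066073952429195098876987200 + 12075152365895004807007733546400 + 11730148012583718955378941159360 + 11404310567789726762173970571600 + 11096085957849463876709809204800 + 10804083695800793774691130015200 + 10527055908728978549699049758400 + 10263879511010754085956573514440 + 10013540986351955205811291233600 + 9775123343819765796149117632800 + 9547794893963492172982859083200 + 9330799555464321896324157740400 + 9123448454231781409739176457280 + 8925112618270220944310063925600 + 8735216605115535392303466820800 + 8553232925842295071630477928700 + 8378677151845513539556386542400 + 8211103608808603268765258811552 + 8050101577263336538005155697600 + 7895291931546733912274287318800 + 7746324159253399310155904539200 + 7602873711859817841449313714400 + 7464639644371457517059326192320 + 7331342507864824347111838224600 + 7202722463867195849794086676800 + 7078537593800520059280395527200 + 6958562380346273956580727806400 + 6842586340673836057304382342960 + 6730412794105412515381359681600 + 6621857749039196184488111944800 + 6516748895879843864099411755200 + 6414924694381721303722858446525 + 6316233545237387129819429855040 + 6220533036976214597549438493600 + 6127689260304927812511387172800 + 6037576182947502403503866773200 + 5950075078846813962873375950400 + 5865074006291859477689470579680 + 5782467330146903710398069585600 + 5702155283894863381086985285800 + 5624043567677125526551547131200 + 5548042978924731938354904602400 + 5474069072539068845843505874368 + 5402041847900396887345565007600 = 2017678987152325111236218351661999, so H_76 = 2017678987152325111236218351661999/410555180440430163438262940577600; reducing by gcd(2017678987152325111236218351661999, 410555180440430163438262940577600) = 3 gives 672559662384108370412072783887333/136851726813476721146087646859200 ≈ 4.91451. (The PNT-adjacent estimate ln(76) + γ ≈ 4.90795 matches within O(1/n).)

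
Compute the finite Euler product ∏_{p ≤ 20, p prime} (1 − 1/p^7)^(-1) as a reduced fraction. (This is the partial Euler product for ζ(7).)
∏ = 155826023762586560111512988551201501037015625/154535761885293084095586902270463356349603488

The primes p ≤ 20 are [2, 3, 5, 7, 11, 13, 17, 19]. For each prime, (1 − 1/p^7)^(-1) = p^7 / (p^7 − 1). The product is (1 − 1/2^7)^(-1), (1 − 1/3^7)^(-1), (1 − 1/5^7)^(-1), (1 − 1/7^7)^(-1), (1 − 1/11^7)^(-1), (1 − 1/13^7)^(-1), (1 − 1/17^7)^(-1), (1 − 1/19^7)^(-1) = ∏ p^7 / (p^7 − 1) = 155826023762586560111512988551201501037015625/154535761885293084095586902270463356349603488.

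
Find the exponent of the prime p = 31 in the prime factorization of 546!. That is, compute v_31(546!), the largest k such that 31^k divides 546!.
v_31(546!) = 17

Legendre's formula: v_p(n!) = Σ_{k ≥ 1} ⌊n / p^k⌋. For p = 31, n = 546, the terms are:
  ⌊546/31^1⌋ = ⌊546/31⌋ = 17
(the next term ⌊546/31^2⌋ = 0, terminating the sum). Summing: v_31(546!) = 17 = 17.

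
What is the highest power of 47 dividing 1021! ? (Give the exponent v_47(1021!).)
v_47(1021!) = 21

Legendre's formula: v_p(n!) = Σ_{k ≥ 1} ⌊n / p^k⌋. For p = 47, n = 1021, the terms are:
  ⌊1021/47^1⌋ = ⌊1021/47⌋ = 21
(the next term ⌊1021/47^2⌋ = 0, terminating the sum). Summing: v_47(1021!) = 21 = 21.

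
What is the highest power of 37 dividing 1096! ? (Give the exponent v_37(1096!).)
v_37(1096!) = 29

Legendre's formula: v_p(n!) = Σ_{k ≥ 1} ⌊n / p^k⌋. For p = 37, n = 1096, the terms are:
  ⌊1096/37^1⌋ = ⌊1096/37⌋ = 29
(the next term ⌊1096/37^2⌋ = 0, terminating the sum). Summing: v_37(1096!) = 29 = 29.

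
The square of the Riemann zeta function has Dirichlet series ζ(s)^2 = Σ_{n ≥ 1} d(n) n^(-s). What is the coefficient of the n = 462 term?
d(462) = 16

ζ(s)^2 = (Σ 1/m^s)(Σ 1/k^s). The coefficient of 1/n^s in the product is the number of ordered pairs (m, k) with mk = n, which equals d(n). For n = 462, divisors are [1, 2, 3, 6, 7, 11, 14, 21, 22, 33, 42, 66, 77, 154, 231, 462], so d(462) = 16.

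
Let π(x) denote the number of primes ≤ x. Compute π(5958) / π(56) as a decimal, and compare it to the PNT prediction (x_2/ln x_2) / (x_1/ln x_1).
π(5958)/π(56) = 781/16 ≈ 48.8125;  PNT prediction ≈ 49.2688.

π(56) = 16 and π(5958) = 781, so π(5958)/π(56) ≈ 48.8125. The PNT-predicted ratio is (5958/ln(5958)) / (56/ln(56)) ≈ 49.2688. The two agree to within a few percent, as expected.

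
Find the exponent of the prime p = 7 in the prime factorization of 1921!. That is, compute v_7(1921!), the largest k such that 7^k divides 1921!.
v_7(1921!) = 318

Legendre's formula: v_p(n!) = Σ_{k ≥ 1} ⌊n / p^k⌋. For p = 7, n = 1921, the terms are:
  ⌊1921/7^1⌋ = ⌊1921/7⌋ = 274
  ⌊1921/7^2⌋ = ⌊1921/49⌋ = 39
  ⌊1921/7^3⌋ = ⌊1921/343⌋ = 5
(the next term ⌊1921/7^4⌋ = 0, terminating the sum). Summing: v_7(1921!) = 274 + 39 + 5 = 318.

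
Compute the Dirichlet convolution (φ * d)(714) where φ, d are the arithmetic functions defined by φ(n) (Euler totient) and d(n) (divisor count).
(φ * d)(714) = 1728

Divisors of 714: [1, 2, 3, 6, 7, 14, 17, 21, 34, 42, 51, 102, 119, 238, 357, 714]. For each d | 714:
  d = 1: φ(1) · d(714/1) = 1 · 16 = 16
  d = 2: φ(2) · d(714/2) = 1 · 8 = 8
  d = 3: φ(3) · d(714/3) = 2 · 8 = 16
  d = 6: φ(6) · d(714/6) = 2 · 4 = 8
  d = 7: φ(7) · d(714/7) = 6 · 8 = 48
  d = 14: φ(14) · d(714/14) = 6 · 4 = 24
  d = 17: φ(17) · d(714/17) = 16 · 8 = 128
  d = 21: φ(21) · d(714/21) = 12 · 4 = 48
  d = 34: φ(34) · d(714/34) = 16 · 4 = 64
  d = 42: φ(42) · d(714/42) = 12 · 2 = 24
  d = 51: φ(51) · d(714/51) = 32 · 4 = 128
  d = 102: φ(102) · d(714/102) = 32 · 2 = 64
  d = 119: φ(119) · d(714/119) = 96 · 4 = 384
  d = 238: φ(238) · d(714/238) = 96 · 2 = 192
  d = 357: φ(357) · d(714/357) = 192 · 2 = 384
  d = 714: φ(714) · d(714/714) = 192 · 1 = 192
Summing: (φ * d)(714) = 16 + 8 + 16 + 8 + 48 + 24 + 128 + 48 + 64 + 24 + 128 + 64 + 384 + 192 + 384 + 192 = 1728.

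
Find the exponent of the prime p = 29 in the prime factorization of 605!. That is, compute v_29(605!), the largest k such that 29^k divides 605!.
v_29(605!) = 20

Legendre's formula: v_p(n!) = Σ_{k ≥ 1} ⌊n / p^k⌋. For p = 29, n = 605, the terms are:
  ⌊605/29^1⌋ = ⌊605/29⌋ = 20
(the next term ⌊605/29^2⌋ = 0, terminating the sum). Summing: v_29(605!) = 20 = 20.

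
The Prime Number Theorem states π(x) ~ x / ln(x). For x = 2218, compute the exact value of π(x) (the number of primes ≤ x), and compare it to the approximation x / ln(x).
π(2218) = 330;  x/ln(x) ≈ 287.89;  relative error ≈ 12.76%.

Directly count primes up to 2218: π(2218) = 330. The PNT approximation gives 2218/ln(2218) ≈ 2218/7.70436 ≈ 287.89. Relative error (π(x) − x/ln(x)) / π(x) ≈ 12.76%; the approximation is known to undercount slightly (Li(x) is a better estimate).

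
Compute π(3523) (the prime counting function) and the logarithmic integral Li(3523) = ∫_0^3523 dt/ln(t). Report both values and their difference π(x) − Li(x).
π(3523) = 491;  Li(3523) ≈ 507.42;  π(x) − Li(x) ≈ -16.42.

Direct count of primes ≤ 3523 gives π(3523) = 491. Numerical evaluation of the logarithmic integral gives Li(3523) ≈ 507.42. The difference π(x) − Li(x) ≈ -16.42 is typically negative for small/moderate x (Li(x) overestimates), though Littlewood's theorem shows this sign changes infinitely often.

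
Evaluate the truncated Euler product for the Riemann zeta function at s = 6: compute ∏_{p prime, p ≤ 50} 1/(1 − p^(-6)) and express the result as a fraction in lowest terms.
∏ = 739922824862544451640166694180680765476614483998462834502498139791315/727309058868145310276350820375862045292293308126790710400267935809536

The primes p ≤ 50 are [2, 3, 5, 7, 11, 13, 17, 19, 23, 29, 31, 37, 41, 43, 47]. For each prime, (1 − 1/p^6)^(-1) = p^6 / (p^6 − 1). The product is (1 − 1/2^6)^(-1), (1 − 1/3^6)^(-1), (1 − 1/5^6)^(-1), (1 − 1/7^6)^(-1), (1 − 1/11^6)^(-1), (1 − 1/13^6)^(-1), (1 − 1/17^6)^(-1), (1 − 1/19^6)^(-1), (1 − 1/23^6)^(-1), (1 − 1/29^6)^(-1), (1 − 1/31^6)^(-1), (1 − 1/37^6)^(-1), (1 − 1/41^6)^(-1), (1 − 1/43^6)^(-1), (1 − 1/47^6)^(-1) = ∏ p^6 / (p^6 − 1) = 739922824862544451640166694180680765476614483998462834502498139791315/727309058868145310276350820375862045292293308126790710400267935809536.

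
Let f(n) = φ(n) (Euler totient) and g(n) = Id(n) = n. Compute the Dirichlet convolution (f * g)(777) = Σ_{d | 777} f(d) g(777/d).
(φ * Id)(777) = 4745

Divisors of 777: [1, 3, 7, 21, 37, 111, 259, 777]. For each d | 777:
  d = 1: φ(1) · Id(777/1) = 1 · 777 = 777
  d = 3: φ(3) · Id(777/3) = 2 · 259 = 518
  d = 7: φ(7) · Id(777/7) = 6 · 111 = 666
  d = 21: φ(21) · Id(777/21) = 12 · 37 = 444
  d = 37: φ(37) · Id(777/37) = 36 · 21 = 756
  d = 111: φ(111) · Id(777/111) = 72 · 7 = 504
  d = 259: φ(259) · Id(777/259) = 216 · 3 = 648
  d = 777: φ(777) · Id(777/777) = 432 · 1 = 432
Summing: (φ * Id)(777) = 777 + 518 + 666 + 444 + 756 + 504 + 648 + 432 = 4745.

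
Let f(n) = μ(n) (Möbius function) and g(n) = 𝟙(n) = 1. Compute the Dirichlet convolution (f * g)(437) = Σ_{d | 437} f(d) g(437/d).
(μ * 𝟙)(437) = 0

Divisors of 437: [1, 19, 23, 437]. For each d | 437:
  d = 1: μ(1) · 𝟙(437/1) = 1 · 1 = 1
  d = 19: μ(19) · 𝟙(437/19) = -1 · 1 = -1
  d = 23: μ(23) · 𝟙(437/23) = -1 · 1 = -1
  d = 437: μ(437) · 𝟙(437/437) = 1 · 1 = 1
Summing: (μ * 𝟙)(437) = 1 + -1 + -1 + 1 = 0.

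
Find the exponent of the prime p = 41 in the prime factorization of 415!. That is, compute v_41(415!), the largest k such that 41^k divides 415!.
v_41(415!) = 10

Legendre's formula: v_p(n!) = Σ_{k ≥ 1} ⌊n / p^k⌋. For p = 41, n = 415, the terms are:
  ⌊415/41^1⌋ = ⌊415/41⌋ = 10
(the next term ⌊415/41^2⌋ = 0, terminating the sum). Summing: v_41(415!) = 10 = 10.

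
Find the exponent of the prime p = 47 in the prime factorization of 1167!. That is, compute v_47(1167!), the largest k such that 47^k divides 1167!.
v_47(1167!) = 24

Legendre's formula: v_p(n!) = Σ_{k ≥ 1} ⌊n / p^k⌋. For p = 47, n = 1167, the terms are:
  ⌊1167/47^1⌋ = ⌊1167/47⌋ = 24
(the next term ⌊1167/47^2⌋ = 0, terminating the sum). Summing: v_47(1167!) = 24 = 24.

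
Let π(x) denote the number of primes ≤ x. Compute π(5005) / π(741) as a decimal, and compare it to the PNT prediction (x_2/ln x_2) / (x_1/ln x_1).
π(5005)/π(741) = 670/131 ≈ 5.1145;  PNT prediction ≈ 5.2397.

π(741) = 131 and π(5005) = 670, so π(5005)/π(741) ≈ 5.1145. The PNT-predicted ratio is (5005/ln(5005)) / (741/ln(741)) ≈ 5.2397. The two agree to within a few percent, as expected.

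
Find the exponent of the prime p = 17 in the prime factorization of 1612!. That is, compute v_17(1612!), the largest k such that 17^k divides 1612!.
v_17(1612!) = 99

Legendre's formula: v_p(n!) = Σ_{k ≥ 1} ⌊n / p^k⌋. For p = 17, n = 1612, the terms are:
  ⌊1612/17^1⌋ = ⌊1612/17⌋ = 94
  ⌊1612/17^2⌋ = ⌊1612/289⌋ = 5
(the next term ⌊1612/17^3⌋ = 0, terminating the sum). Summing: v_17(1612!) = 94 + 5 = 99.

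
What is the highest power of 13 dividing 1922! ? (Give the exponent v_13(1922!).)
v_13(1922!) = 158

Legendre's formula: v_p(n!) = Σ_{k ≥ 1} ⌊n / p^k⌋. For p = 13, n = 1922, the terms are:
  ⌊1922/13^1⌋ = ⌊1922/13⌋ = 147
  ⌊1922/13^2⌋ = ⌊1922/169⌋ = 11
(the next term ⌊1922/13^3⌋ = 0, terminating the sum). Summing: v_13(1922!) = 147 + 11 = 158.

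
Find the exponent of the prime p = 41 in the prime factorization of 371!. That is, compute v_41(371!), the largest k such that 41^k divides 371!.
v_41(371!) = 9

Legendre's formula: v_p(n!) = Σ_{k ≥ 1} ⌊n / p^k⌋. For p = 41, n = 371, the terms are:
  ⌊371/41^1⌋ = ⌊371/41⌋ = 9
(the next term ⌊371/41^2⌋ = 0, terminating the sum). Summing: v_41(371!) = 9 = 9.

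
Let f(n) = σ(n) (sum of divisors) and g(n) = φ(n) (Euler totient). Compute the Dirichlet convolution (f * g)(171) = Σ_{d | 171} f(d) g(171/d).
(σ * φ)(171) = 1026

Divisors of 171: [1, 3, 9, 19, 57, 171]. For each d | 171:
  d = 1: σ(1) · φ(171/1) = 1 · 108 = 108
  d = 3: σ(3) · φ(171/3) = 4 · 36 = 144
  d = 9: σ(9) · φ(171/9) = 13 · 18 = 234
  d = 19: σ(19) · φ(171/19) = 20 · 6 = 120
  d = 57: σ(57) · φ(171/57) = 80 · 2 = 160
  d = 171: σ(171) · φ(171/171) = 260 · 1 = 260
Summing: (σ * φ)(171) = 108 + 144 + 234 + 120 + 160 + 260 = 1026.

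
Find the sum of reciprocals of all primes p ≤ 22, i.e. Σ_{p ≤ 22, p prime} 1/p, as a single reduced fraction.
Σ 1/p = 14117683/9699690

π(22) = 8, so the primes ≤ 22 are [2, 3, 5, 7, 11, 13, 17, 19]. Summing 1/p over these primes: 14117683/9699690 ≈ 1.4555. Mertens estimate ln ln(22) + 0.2615 ≈ 1.3900.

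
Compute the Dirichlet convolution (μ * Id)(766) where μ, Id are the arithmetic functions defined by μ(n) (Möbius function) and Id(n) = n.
(μ * Id)(766) = 382

Divisors of 766: [1, 2, 383, 766]. For each d | 766:
  d = 1: μ(1) · Id(766/1) = 1 · 766 = 766
  d = 2: μ(2) · Id(766/2) = -1 · 383 = -383
  d = 383: μ(383) · Id(766/383) = -1 · 2 = -2
  d = 766: μ(766) · Id(766/766) = 1 · 1 = 1
Summing: (μ * Id)(766) = 766 + -383 + -2 + 1 = 382.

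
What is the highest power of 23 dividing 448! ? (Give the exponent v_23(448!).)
v_23(448!) = 19

Legendre's formula: v_p(n!) = Σ_{k ≥ 1} ⌊n / p^k⌋. For p = 23, n = 448, the terms are:
  ⌊448/23^1⌋ = ⌊448/23⌋ = 19
(the next term ⌊448/23^2⌋ = 0, terminating the sum). Summing: v_23(448!) = 19 = 19.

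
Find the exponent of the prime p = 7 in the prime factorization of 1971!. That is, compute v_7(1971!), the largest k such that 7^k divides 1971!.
v_7(1971!) = 326

Legendre's formula: v_p(n!) = Σ_{k ≥ 1} ⌊n / p^k⌋. For p = 7, n = 1971, the terms are:
  ⌊1971/7^1⌋ = ⌊1971/7⌋ = 281
  ⌊1971/7^2⌋ = ⌊1971/49⌋ = 40
  ⌊1971/7^3⌋ = ⌊1971/343⌋ = 5
(the next term ⌊1971/7^4⌋ = 0, terminating the sum). Summing: v_7(1971!) = 281 + 40 + 5 = 326.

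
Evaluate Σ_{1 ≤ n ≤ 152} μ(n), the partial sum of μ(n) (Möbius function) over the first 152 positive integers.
Σ_{n ≤ 152} μ(n) = -1

Compute μ(n) for each 1 ≤ n ≤ 152: μ(1) = 1, μ(2) = -1, μ(3) = -1, μ(4) = 0, μ(5) = -1, μ(6) = 1, μ(7) = -1, μ(8) = 0, μ(9) = 0, μ(10) = 1, μ(11) = -1, μ(12) = 0, μ(13) = -1, μ(14) = 1, μ(15) = 1, μ(16) = 0, μ(17) = -1, μ(18) = 0, μ(19) = -1, μ(20) = 0, μ(21) = 1, μ(22) = 1, μ(23) = -1, μ(24) = 0, μ(25) = 0, μ(26) = 1, μ(27) = 0, μ(28) = 0, μ(29) = -1, μ(30) = -1, μ(31) = -1, μ(32) = 0, μ(33) = 1, μ(34) = 1, μ(35) = 1, μ(36) = 0, μ(37) = -1, μ(38) = 1, μ(39) = 1, μ(40) = 0, μ(41) = -1, μ(42) = -1, μ(43) = -1, μ(44) = 0, μ(45) = 0, μ(46) = 1, μ(47) = -1, μ(48) = 0, μ(49) = 0, μ(50) = 0, μ(51) = 1, μ(52) = 0, μ(53) = -1, μ(54) = 0, μ(55) = 1, μ(56) = 0, μ(57) = 1, μ(58) = 1, μ(59) = -1, μ(60) = 0, μ(61) = -1, μ(62) = 1, μ(63) = 0, μ(64) = 0, μ(65) = 1, μ(66) = -1, μ(67) = -1, μ(68) = 0, μ(69) = 1, μ(70) = -1, μ(71) = -1, μ(72) = 0, μ(73) = -1, μ(74) = 1, μ(75) = 0, μ(76) = 0, μ(77) = 1, μ(78) = -1, μ(79) = -1, μ(80) = 0, μ(81) = 0, μ(82) = 1, μ(83) = -1, μ(84) = 0, μ(85) = 1, μ(86) = 1, μ(87) = 1, μ(88) = 0, μ(89) = -1, μ(90) = 0, μ(91) = 1, μ(92) = 0, μ(93) = 1, μ(94) = 1, μ(95) = 1, μ(96) = 0, μ(97) = -1, μ(98) = 0, μ(99) = 0, μ(100) = 0, μ(101) = -1, μ(102) = -1, μ(103) = -1, μ(104) = 0, μ(105) = -1, μ(106) = 1, μ(107) = -1, μ(108) = 0, μ(109) = -1, μ(110) = -1, μ(111) = 1, μ(112) = 0, μ(113) = -1, μ(114) = -1, μ(115) = 1, μ(116) = 0, μ(117) = 0, μ(118) = 1, μ(119) = 1, μ(120) = 0, μ(121) = 0, μ(122) = 1, μ(123) = 1, μ(124) = 0, μ(125) = 0, μ(126) = 0, μ(127) = -1, μ(128) = 0, μ(129) = 1, μ(130) = -1, μ(131) = -1, μ(132) = 0, μ(133) = 1, μ(134) = 1, μ(135) = 0, μ(136) = 0, μ(137) = -1, μ(138) = -1, μ(139) = -1, μ(140) = 0, μ(141) = 1, μ(142) = 1, μ(143) = 1, μ(144) = 0, μ(145) = 1, μ(146) = 1, μ(147) = 0, μ(148) = 0, μ(149) = -1, μ(150) = 0, μ(151) = -1, μ(152) = 0. Summing all 152 values: -1. (Mertens function M(x) = Σ_{n ≤ x} μ(n); on average M(x) should be small (PNT ⟺ M(x) = o(x)).)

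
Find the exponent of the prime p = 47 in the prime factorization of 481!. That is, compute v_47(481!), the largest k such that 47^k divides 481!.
v_47(481!) = 10

Legendre's formula: v_p(n!) = Σ_{k ≥ 1} ⌊n / p^k⌋. For p = 47, n = 481, the terms are:
  ⌊481/47^1⌋ = ⌊481/47⌋ = 10
(the next term ⌊481/47^2⌋ = 0, terminating the sum). Summing: v_47(481!) = 10 = 10.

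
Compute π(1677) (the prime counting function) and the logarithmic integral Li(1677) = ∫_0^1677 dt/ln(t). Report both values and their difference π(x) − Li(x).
π(1677) = 263;  Li(1677) ≈ 271.83;  π(x) − Li(x) ≈ -8.83.

Direct count of primes ≤ 1677 gives π(1677) = 263. Numerical evaluation of the logarithmic integral gives Li(1677) ≈ 271.83. The difference π(x) − Li(x) ≈ -8.83 is typically negative for small/moderate x (Li(x) overestimates), though Littlewood's theorem shows this sign changes infinitely often.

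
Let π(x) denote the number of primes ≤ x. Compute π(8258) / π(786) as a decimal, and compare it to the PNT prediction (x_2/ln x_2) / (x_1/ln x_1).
π(8258)/π(786) = 1035/137 ≈ 7.5547;  PNT prediction ≈ 7.7665.

π(786) = 137 and π(8258) = 1035, so π(8258)/π(786) ≈ 7.5547. The PNT-predicted ratio is (8258/ln(8258)) / (786/ln(786)) ≈ 7.7665. The two agree to within a few percent, as expected.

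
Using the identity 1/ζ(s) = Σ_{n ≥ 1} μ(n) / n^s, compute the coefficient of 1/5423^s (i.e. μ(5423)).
μ(5423) = -1

Factor n = 5423 = 11 · 17 · 29. μ(n) = 0 if any exponent ≥ 2 (not squarefree); otherwise μ(n) = (−1)^{ω(n)} where ω(n) is the number of distinct prime factors. Applying: μ(5423) = -1.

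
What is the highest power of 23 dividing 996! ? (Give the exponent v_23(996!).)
v_23(996!) = 44

Legendre's formula: v_p(n!) = Σ_{k ≥ 1} ⌊n / p^k⌋. For p = 23, n = 996, the terms are:
  ⌊996/23^1⌋ = ⌊996/23⌋ = 43
  ⌊996/23^2⌋ = ⌊996/529⌋ = 1
(the next term ⌊996/23^3⌋ = 0, terminating the sum). Summing: v_23(996!) = 43 + 1 = 44.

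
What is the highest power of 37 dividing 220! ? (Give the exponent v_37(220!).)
v_37(220!) = 5

Legendre's formula: v_p(n!) = Σ_{k ≥ 1} ⌊n / p^k⌋. For p = 37, n = 220, the terms are:
  ⌊220/37^1⌋ = ⌊220/37⌋ = 5
(the next term ⌊220/37^2⌋ = 0, terminating the sum). Summing: v_37(220!) = 5 = 5.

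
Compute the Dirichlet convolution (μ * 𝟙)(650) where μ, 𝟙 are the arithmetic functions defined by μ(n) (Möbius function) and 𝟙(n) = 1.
(μ * 𝟙)(650) = 0

Divisors of 650: [1, 2, 5, 10, 13, 25, 26, 50, 65, 130, 325, 650]. For each d | 650:
  d = 1: μ(1) · 𝟙(650/1) = 1 · 1 = 1
  d = 2: μ(2) · 𝟙(650/2) = -1 · 1 = -1
  d = 5: μ(5) · 𝟙(650/5) = -1 · 1 = -1
  d = 10: μ(10) · 𝟙(650/10) = 1 · 1 = 1
  d = 13: μ(13) · 𝟙(650/13) = -1 · 1 = -1
  d = 25: μ(25) · 𝟙(650/25) = 0 · 1 = 0
  d = 26: μ(26) · 𝟙(650/26) = 1 · 1 = 1
  d = 50: μ(50) · 𝟙(650/50) = 0 · 1 = 0
  d = 65: μ(65) · 𝟙(650/65) = 1 · 1 = 1
  d = 130: μ(130) · 𝟙(650/130) = -1 · 1 = -1
  d = 325: μ(325) · 𝟙(650/325) = 0 · 1 = 0
  d = 650: μ(650) · 𝟙(650/650) = 0 · 1 = 0
Summing: (μ * 𝟙)(650) = 1 + -1 + -1 + 1 + -1 + 0 + 1 + 0 + 1 + -1 + 0 + 0 = 0.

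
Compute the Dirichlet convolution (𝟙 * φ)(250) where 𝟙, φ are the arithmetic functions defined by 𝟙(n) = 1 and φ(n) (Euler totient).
(𝟙 * φ)(250) = 250

Divisors of 250: [1, 2, 5, 10, 25, 50, 125, 250]. For each d | 250:
  d = 1: 𝟙(1) · φ(250/1) = 1 · 100 = 100
  d = 2: 𝟙(2) · φ(250/2) = 1 · 100 = 100
  d = 5: 𝟙(5) · φ(250/5) = 1 · 20 = 20
  d = 10: 𝟙(10) · φ(250/10) = 1 · 20 = 20
  d = 25: 𝟙(25) · φ(250/25) = 1 · 4 = 4
  d = 50: 𝟙(50) · φ(250/50) = 1 · 4 = 4
  d = 125: 𝟙(125) · φ(250/125) = 1 · 1 = 1
  d = 250: 𝟙(250) · φ(250/250) = 1 · 1 = 1
Summing: (𝟙 * φ)(250) = 100 + 100 + 20 + 20 + 4 + 4 + 1 + 1 = 250.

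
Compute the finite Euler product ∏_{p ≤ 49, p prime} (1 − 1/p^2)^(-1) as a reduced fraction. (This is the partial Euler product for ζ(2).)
∏ = 162139622078364740433577733/98952027459385036898304000

The primes p ≤ 49 are [2, 3, 5, 7, 11, 13, 17, 19, 23, 29, 31, 37, 41, 43, 47]. For each prime, (1 − 1/p^2)^(-1) = p^2 / (p^2 − 1). The product is (1 − 1/2^2)^(-1), (1 − 1/3^2)^(-1), (1 − 1/5^2)^(-1), (1 − 1/7^2)^(-1), (1 − 1/11^2)^(-1), (1 − 1/13^2)^(-1), (1 − 1/17^2)^(-1), (1 − 1/19^2)^(-1), (1 − 1/23^2)^(-1), (1 − 1/29^2)^(-1), (1 − 1/31^2)^(-1), (1 − 1/37^2)^(-1), (1 − 1/41^2)^(-1), (1 − 1/43^2)^(-1), (1 − 1/47^2)^(-1) = ∏ p^2 / (p^2 − 1) = 162139622078364740433577733/98952027459385036898304000.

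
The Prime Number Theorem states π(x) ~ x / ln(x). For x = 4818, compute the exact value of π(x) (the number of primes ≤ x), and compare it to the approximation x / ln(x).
π(4818) = 649;  x/ln(x) ≈ 568.15;  relative error ≈ 12.46%.

Directly count primes up to 4818: π(4818) = 649. The PNT approximation gives 4818/ln(4818) ≈ 4818/8.48011 ≈ 568.15. Relative error (π(x) − x/ln(x)) / π(x) ≈ 12.46%; the approximation is known to undercount slightly (Li(x) is a better estimate).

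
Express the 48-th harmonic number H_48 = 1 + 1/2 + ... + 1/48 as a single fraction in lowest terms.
H_48 = 282000222059796592919/63245806209101973600

Direct summation: H_48 = 1 + 1/2 + ... + 1/48. The least common denominator is lcm(1, ..., 48) = 442720643463713815200; over this denominator the numerator is 442720643463713815200 + 221360321731856907600 + 147573547821237938400 + 110680160865928453800 + 88544128692742763040 + 73786773910618969200 + 63245806209101973600 + 55340080432964226900 + 49191182607079312800 + 44272064346371381520 + 40247331223973983200 + 36893386955309484600 + 34055434112593370400 + 31622903104550986800 + 29514709564247587680 + 27670040216482113450 + 26042390791983165600 + 24595591303539656400 + 23301086498090200800 + 22136032173185690760 + 21081935403033991200 + 20123665611986991600 + 19248723628857122400 + 18446693477654742300 + 17708825738548552608 + 17027717056296685200 + 16397060869026437600 + 15811451552275493400 + 15266229084955648800 + 14757354782123793840 + 14281311079474639200 + 13835020108241056725 + 13415777074657994400 + 13021195395991582800 + 12649161241820394720 + 12297795651769828200 + 11965422796316589600 + 11650543249045100400 + 11351811370864456800 + 11068016086592845380 + 10798064474724727200 + 10540967701516995600 + 10295828917760786400 + 10061832805993495800 + 9838236521415862560 + 9624361814428561200 + 9419588158802421600 + 9223346738827371150 = 1974001554418576150433, so H_48 = 1974001554418576150433/442720643463713815200; reducing by gcd(1974001554418576150433, 442720643463713815200) = 7 gives 282000222059796592919/63245806209101973600 ≈ 4.45880. (The PNT-adjacent estimate ln(48) + γ ≈ 4.44842 matches within O(1/n).)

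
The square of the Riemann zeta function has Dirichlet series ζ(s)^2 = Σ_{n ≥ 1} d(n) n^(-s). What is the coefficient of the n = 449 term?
d(449) = 2

ζ(s)^2 = (Σ 1/m^s)(Σ 1/k^s). The coefficient of 1/n^s in the product is the number of ordered pairs (m, k) with mk = n, which equals d(n). For n = 449, divisors are [1, 449], so d(449) = 2.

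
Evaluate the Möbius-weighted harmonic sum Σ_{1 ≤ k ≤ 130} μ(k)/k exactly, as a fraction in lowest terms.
Σ μ(k)/k = -2045175533356853827340059964229935649243392971/4014476939333036189094441199026045136645885247730

Values of μ(k) for 1 ≤ k ≤ 130: μ(1) = 1, μ(2) = -1, μ(3) = -1, μ(5) = -1, μ(6) = 1, μ(7) = -1, μ(10) = 1, μ(11) = -1, μ(13) = -1, μ(14) = 1, μ(15) = 1, μ(17) = -1, μ(19) = -1, μ(21) = 1, μ(22) = 1, μ(23) = -1, μ(26) = 1, μ(29) = -1, μ(30) = -1, μ(31) = -1, μ(33) = 1, μ(34) = 1, μ(35) = 1, μ(37) = -1, μ(38) = 1, μ(39) = 1, μ(41) = -1, μ(42) = -1, μ(43) = -1, μ(46) = 1, μ(47) = -1, μ(51) = 1, μ(53) = -1, μ(55) = 1, μ(57) = 1, μ(58) = 1, μ(59) = -1, μ(61) = -1, μ(62) = 1, μ(65) = 1, μ(66) = -1, μ(67) = -1, μ(69) = 1, μ(70) = -1, μ(71) = -1, μ(73) = -1, μ(74) = 1, μ(77) = 1, μ(78) = -1, μ(79) = -1, μ(82) = 1, μ(83) = -1, μ(85) = 1, μ(86) = 1, μ(87) = 1, μ(89) = -1, μ(91) = 1, μ(93) = 1, μ(94) = 1, μ(95) = 1, μ(97) = -1, μ(101) = -1, μ(102) = -1, μ(103) = -1, μ(105) = -1, μ(106) = 1, μ(107) = -1, μ(109) = -1, μ(110) = -1, μ(111) = 1, μ(113) = -1, μ(114) = -1, μ(115) = 1, μ(118) = 1, μ(119) = 1, μ(122) = 1, μ(123) = 1, μ(127) = -1, μ(129) = 1, μ(130) = -1, with μ = 0 on non-squarefree integers. Summing μ(k)/k for k where μ(k) ≠ 0 gives -2045175533356853827340059964229935649243392971/4014476939333036189094441199026045136645885247730 ≈ -0.0005. (PNT ⟺ this sum → 0 as n → ∞.)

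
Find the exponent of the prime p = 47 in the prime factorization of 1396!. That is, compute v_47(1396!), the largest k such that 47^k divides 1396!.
v_47(1396!) = 29

Legendre's formula: v_p(n!) = Σ_{k ≥ 1} ⌊n / p^k⌋. For p = 47, n = 1396, the terms are:
  ⌊1396/47^1⌋ = ⌊1396/47⌋ = 29
(the next term ⌊1396/47^2⌋ = 0, terminating the sum). Summing: v_47(1396!) = 29 = 29.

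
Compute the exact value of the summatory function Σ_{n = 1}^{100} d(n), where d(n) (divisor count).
Σ_{n ≤ 100} d(n) = 482

Compute d(n) for each 1 ≤ n ≤ 100: d(1) = 1, d(2) = 2, d(3) = 2, d(4) = 3, d(5) = 2, d(6) = 4, d(7) = 2, d(8) = 4, d(9) = 3, d(10) = 4, d(11) = 2, d(12) = 6, d(13) = 2, d(14) = 4, d(15) = 4, d(16) = 5, d(17) = 2, d(18) = 6, d(19) = 2, d(20) = 6, d(21) = 4, d(22) = 4, d(23) = 2, d(24) = 8, d(25) = 3, d(26) = 4, d(27) = 4, d(28) = 6, d(29) = 2, d(30) = 8, d(31) = 2, d(32) = 6, d(33) = 4, d(34) = 4, d(35) = 4, d(36) = 9, d(37) = 2, d(38) = 4, d(39) = 4, d(40) = 8, d(41) = 2, d(42) = 8, d(43) = 2, d(44) = 6, d(45) = 6, d(46) = 4, d(47) = 2, d(48) = 10, d(49) = 3, d(50) = 6, d(51) = 4, d(52) = 6, d(53) = 2, d(54) = 8, d(55) = 4, d(56) = 8, d(57) = 4, d(58) = 4, d(59) = 2, d(60) = 12, d(61) = 2, d(62) = 4, d(63) = 6, d(64) = 7, d(65) = 4, d(66) = 8, d(67) = 2, d(68) = 6, d(69) = 4, d(70) = 8, d(71) = 2, d(72) = 12, d(73) = 2, d(74) = 4, d(75) = 6, d(76) = 6, d(77) = 4, d(78) = 8, d(79) = 2, d(80) = 10, d(81) = 5, d(82) = 4, d(83) = 2, d(84) = 12, d(85) = 4, d(86) = 4, d(87) = 4, d(88) = 8, d(89) = 2, d(90) = 12, d(91) = 4, d(92) = 6, d(93) = 4, d(94) = 4, d(95) = 4, d(96) = 12, d(97) = 2, d(98) = 6, d(99) = 6, d(100) = 9. Summing all 100 values: 482. (Dirichlet's divisor formula: Σ_{n ≤ x} d(n) = x ln(x) + (2γ − 1) x + O(√x). For x = 100, the asymptotic estimate is ≈ 475.96.)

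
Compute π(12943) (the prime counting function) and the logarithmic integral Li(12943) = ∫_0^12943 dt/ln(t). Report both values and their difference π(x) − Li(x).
π(12943) = 1541;  Li(12943) ≈ 1561.09;  π(x) − Li(x) ≈ -20.09.

Direct count of primes ≤ 12943 gives π(12943) = 1541. Numerical evaluation of the logarithmic integral gives Li(12943) ≈ 1561.09. The difference π(x) − Li(x) ≈ -20.09 is typically negative for small/moderate x (Li(x) overestimates), though Littlewood's theorem shows this sign changes infinitely often.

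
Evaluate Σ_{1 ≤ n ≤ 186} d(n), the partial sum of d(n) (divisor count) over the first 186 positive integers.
Σ_{n ≤ 186} d(n) = 1005

Compute d(n) for each 1 ≤ n ≤ 186: d(1) = 1, d(2) = 2, d(3) = 2, d(4) = 3, d(5) = 2, d(6) = 4, d(7) = 2, d(8) = 4, d(9) = 3, d(10) = 4, d(11) = 2, d(12) = 6, d(13) = 2, d(14) = 4, d(15) = 4, d(16) = 5, d(17) = 2, d(18) = 6, d(19) = 2, d(20) = 6, d(21) = 4, d(22) = 4, d(23) = 2, d(24) = 8, d(25) = 3, d(26) = 4, d(27) = 4, d(28) = 6, d(29) = 2, d(30) = 8, d(31) = 2, d(32) = 6, d(33) = 4, d(34) = 4, d(35) = 4, d(36) = 9, d(37) = 2, d(38) = 4, d(39) = 4, d(40) = 8, d(41) = 2, d(42) = 8, d(43) = 2, d(44) = 6, d(45) = 6, d(46) = 4, d(47) = 2, d(48) = 10, d(49) = 3, d(50) = 6, d(51) = 4, d(52) = 6, d(53) = 2, d(54) = 8, d(55) = 4, d(56) = 8, d(57) = 4, d(58) = 4, d(59) = 2, d(60) = 12, d(61) = 2, d(62) = 4, d(63) = 6, d(64) = 7, d(65) = 4, d(66) = 8, d(67) = 2, d(68) = 6, d(69) = 4, d(70) = 8, d(71) = 2, d(72) = 12, d(73) = 2, d(74) = 4, d(75) = 6, d(76) = 6, d(77) = 4, d(78) = 8, d(79) = 2, d(80) = 10, d(81) = 5, d(82) = 4, d(83) = 2, d(84) = 12, d(85) = 4, d(86) = 4, d(87) = 4, d(88) = 8, d(89) = 2, d(90) = 12, d(91) = 4, d(92) = 6, d(93) = 4, d(94) = 4, d(95) = 4, d(96) = 12, d(97) = 2, d(98) = 6, d(99) = 6, d(100) = 9, d(101) = 2, d(102) = 8, d(103) = 2, d(104) = 8, d(105) = 8, d(106) = 4, d(107) = 2, d(108) = 12, d(109) = 2, d(110) = 8, d(111) = 4, d(112) = 10, d(113) = 2, d(114) = 8, d(115) = 4, d(116) = 6, d(117) = 6, d(118) = 4, d(119) = 4, d(120) = 16, d(121) = 3, d(122) = 4, d(123) = 4, d(124) = 6, d(125) = 4, d(126) = 12, d(127) = 2, d(128) = 8, d(129) = 4, d(130) = 8, d(131) = 2, d(132) = 12, d(133) = 4, d(134) = 4, d(135) = 8, d(136) = 8, d(137) = 2, d(138) = 8, d(139) = 2, d(140) = 12, d(141) = 4, d(142) = 4, d(143) = 4, d(144) = 15, d(145) = 4, d(146) = 4, d(147) = 6, d(148) = 6, d(149) = 2, d(150) = 12, d(151) = 2, d(152) = 8, d(153) = 6, d(154) = 8, d(155) = 4, d(156) = 12, d(157) = 2, d(158) = 4, d(159) = 4, d(160) = 12, d(161) = 4, d(162) = 10, d(163) = 2, d(164) = 6, d(165) = 8, d(166) = 4, d(167) = 2, d(168) = 16, d(169) = 3, d(170) = 8, d(171) = 6, d(172) = 6, d(173) = 2, d(174) = 8, d(175) = 6, d(176) = 10, d(177) = 4, d(178) = 4, d(179) = 2, d(180) = 18, d(181) = 2, d(182) = 8, d(183) = 4, d(184) = 8, d(185) = 4, d(186) = 8. Summing all 186 values: 1005. (Dirichlet's divisor formula: Σ_{n ≤ x} d(n) = x ln(x) + (2γ − 1) x + O(√x). For x = 186, the asymptotic estimate is ≈ 1000.71.)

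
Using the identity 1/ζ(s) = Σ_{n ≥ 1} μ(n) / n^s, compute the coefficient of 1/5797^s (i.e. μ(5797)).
μ(5797) = -1

Factor n = 5797 = 11 · 17 · 31. μ(n) = 0 if any exponent ≥ 2 (not squarefree); otherwise μ(n) = (−1)^{ω(n)} where ω(n) is the number of distinct prime factors. Applying: μ(5797) = -1.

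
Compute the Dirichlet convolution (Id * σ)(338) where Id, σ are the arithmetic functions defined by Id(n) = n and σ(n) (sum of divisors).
(Id * σ)(338) = 2670

Divisors of 338: [1, 2, 13, 26, 169, 338]. For each d | 338:
  d = 1: Id(1) · σ(338/1) = 1 · 549 = 549
  d = 2: Id(2) · σ(338/2) = 2 · 183 = 366
  d = 13: Id(13) · σ(338/13) = 13 · 42 = 546
  d = 26: Id(26) · σ(338/26) = 26 · 14 = 364
  d = 169: Id(169) · σ(338/169) = 169 · 3 = 507
  d = 338: Id(338) · σ(338/338) = 338 · 1 = 338
Summing: (Id * σ)(338) = 549 + 366 + 546 + 364 + 507 + 338 = 2670.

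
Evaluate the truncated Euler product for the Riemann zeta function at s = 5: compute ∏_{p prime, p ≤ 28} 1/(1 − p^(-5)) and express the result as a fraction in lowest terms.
∏ = 582482264223124461788463317320875/561738592476112179351889397970176

The primes p ≤ 28 are [2, 3, 5, 7, 11, 13, 17, 19, 23]. For each prime, (1 − 1/p^5)^(-1) = p^5 / (p^5 − 1). The product is (1 − 1/2^5)^(-1), (1 − 1/3^5)^(-1), (1 − 1/5^5)^(-1), (1 − 1/7^5)^(-1), (1 − 1/11^5)^(-1), (1 − 1/13^5)^(-1), (1 − 1/17^5)^(-1), (1 − 1/19^5)^(-1), (1 − 1/23^5)^(-1) = ∏ p^5 / (p^5 − 1) = 582482264223124461788463317320875/561738592476112179351889397970176.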